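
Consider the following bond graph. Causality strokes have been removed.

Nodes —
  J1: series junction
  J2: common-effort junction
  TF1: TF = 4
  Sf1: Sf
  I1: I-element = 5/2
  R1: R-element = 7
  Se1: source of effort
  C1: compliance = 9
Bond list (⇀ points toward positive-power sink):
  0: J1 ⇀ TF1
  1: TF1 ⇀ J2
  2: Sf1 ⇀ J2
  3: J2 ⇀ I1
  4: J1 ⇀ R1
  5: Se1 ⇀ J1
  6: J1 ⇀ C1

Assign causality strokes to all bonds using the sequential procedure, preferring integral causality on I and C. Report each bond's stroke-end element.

#2 stroke at Sf1  (source Sf1 imposes f)
#5 stroke at J1  (Se1 (Se) sets effort on bond)
#3 stroke at I1  (prefer integral on I1)
#1 stroke at J2  (J2 needs exactly one e-in)
#0 stroke at TF1  (TF1 one-in-one-out from 1)
#4 stroke at J1  (J1 flow already set via bond 0)
#6 stroke at J1  (1-jn J1 has f-setter on 0)

bond 0 stroke at TF1
bond 1 stroke at J2
bond 2 stroke at Sf1
bond 3 stroke at I1
bond 4 stroke at J1
bond 5 stroke at J1
bond 6 stroke at J1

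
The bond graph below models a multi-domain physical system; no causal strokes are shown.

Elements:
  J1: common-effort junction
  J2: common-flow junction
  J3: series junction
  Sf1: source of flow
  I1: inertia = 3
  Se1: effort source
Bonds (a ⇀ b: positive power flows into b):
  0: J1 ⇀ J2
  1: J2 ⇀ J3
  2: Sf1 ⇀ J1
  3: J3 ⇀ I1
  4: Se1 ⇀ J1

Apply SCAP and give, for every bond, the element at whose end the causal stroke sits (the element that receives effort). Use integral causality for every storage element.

b0 stroke at J2
b1 stroke at J3
b2 stroke at Sf1
b3 stroke at I1
b4 stroke at J1

#2 stroke at Sf1  (source Sf1 imposes f)
#4 stroke at J1  (Se1 (Se) sets effort on bond)
#0 stroke at J2  (J1 effort already set via bond 4)
#1 stroke at J3  (only one flow-in slot at J2)
#3 stroke at I1  (J3 needs exactly one f-in)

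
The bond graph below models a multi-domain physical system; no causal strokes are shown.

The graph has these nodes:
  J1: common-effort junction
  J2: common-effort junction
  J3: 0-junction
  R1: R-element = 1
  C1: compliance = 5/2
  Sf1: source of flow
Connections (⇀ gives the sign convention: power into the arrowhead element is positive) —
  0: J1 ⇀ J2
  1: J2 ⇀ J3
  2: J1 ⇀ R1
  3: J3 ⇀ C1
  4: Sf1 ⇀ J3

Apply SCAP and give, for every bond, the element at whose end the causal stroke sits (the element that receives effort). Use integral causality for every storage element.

β4 |Sf1  (Sf1 (Sf) sets flow on bond)
β3 |J3  (C1 outputs effort q/C1)
β1 |J2  (J3: bond 3 brought effort, rest push out)
β0 |J1  (0-jn J2 has e-setter on 1)
β2 |R1  (common-e at J1 fixed by 0)

#0 →J1
#1 →J2
#2 →R1
#3 →J3
#4 →Sf1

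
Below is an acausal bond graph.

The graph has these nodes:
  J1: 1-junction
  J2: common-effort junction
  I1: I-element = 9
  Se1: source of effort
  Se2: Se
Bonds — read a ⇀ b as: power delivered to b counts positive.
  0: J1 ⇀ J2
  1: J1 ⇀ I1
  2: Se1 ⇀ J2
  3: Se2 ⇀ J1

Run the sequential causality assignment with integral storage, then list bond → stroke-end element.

b2 stroke→J2  (Se1 fixes effort; stroke away)
b3 stroke→J1  (Se2: effort source, stroke at far end)
b0 stroke→J1  (J2: bond 2 brought effort, rest push out)
b1 stroke→I1  (only one flow-in slot at J1)

β0 →J1
β1 →I1
β2 →J2
β3 →J1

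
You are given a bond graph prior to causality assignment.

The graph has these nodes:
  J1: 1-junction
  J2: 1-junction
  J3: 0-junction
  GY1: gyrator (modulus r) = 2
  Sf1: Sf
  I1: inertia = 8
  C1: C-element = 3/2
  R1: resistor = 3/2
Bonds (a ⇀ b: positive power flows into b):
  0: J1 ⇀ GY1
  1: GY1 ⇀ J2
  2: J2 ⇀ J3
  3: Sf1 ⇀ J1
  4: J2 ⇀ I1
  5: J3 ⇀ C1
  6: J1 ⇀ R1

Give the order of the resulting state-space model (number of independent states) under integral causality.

2  (C1, I1 all integral)

β3 |Sf1  (Sf1 fixes flow; stroke at Sf1)
β0 |J1  (J1 flow already set via bond 3)
β6 |J1  (1-jn J1 has f-setter on 3)
β1 |J2  (GY GY1: same side as bond 0)
β4 |I1  (I1 outputs flow p/I1)
β2 |J2  (common-f at J2 fixed by 4)
β5 |J3  (J3 needs exactly one e-in)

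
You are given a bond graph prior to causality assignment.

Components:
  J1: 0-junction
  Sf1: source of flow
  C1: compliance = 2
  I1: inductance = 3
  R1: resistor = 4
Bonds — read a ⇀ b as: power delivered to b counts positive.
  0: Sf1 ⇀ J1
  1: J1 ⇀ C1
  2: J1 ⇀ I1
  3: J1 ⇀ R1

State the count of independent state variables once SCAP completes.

2  (C1, I1 all integral)

β0 stroke→Sf1  (Sf1 (Sf) sets flow on bond)
β1 stroke→J1  (C1 outputs effort q/C1)
β2 stroke→I1  (0-jn J1 has e-setter on 1)
β3 stroke→R1  (0-jn J1 has e-setter on 1)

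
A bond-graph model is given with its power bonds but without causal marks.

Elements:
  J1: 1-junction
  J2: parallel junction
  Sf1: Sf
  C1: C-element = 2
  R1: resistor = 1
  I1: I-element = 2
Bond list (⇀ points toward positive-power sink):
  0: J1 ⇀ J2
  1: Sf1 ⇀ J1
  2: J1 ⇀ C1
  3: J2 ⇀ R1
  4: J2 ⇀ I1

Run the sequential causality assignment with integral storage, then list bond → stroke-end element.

bond 0 stroke at J1
bond 1 stroke at Sf1
bond 2 stroke at J1
bond 3 stroke at J2
bond 4 stroke at I1

b1 →Sf1  (Sf1 fixes flow; stroke at Sf1)
b0 →J1  (J1 flow already set via bond 1)
b2 →J1  (1-jn J1 has f-setter on 1)
b4 →I1  (I1 integral (f out))
b3 →J2  (closing 0-jn rule on J2)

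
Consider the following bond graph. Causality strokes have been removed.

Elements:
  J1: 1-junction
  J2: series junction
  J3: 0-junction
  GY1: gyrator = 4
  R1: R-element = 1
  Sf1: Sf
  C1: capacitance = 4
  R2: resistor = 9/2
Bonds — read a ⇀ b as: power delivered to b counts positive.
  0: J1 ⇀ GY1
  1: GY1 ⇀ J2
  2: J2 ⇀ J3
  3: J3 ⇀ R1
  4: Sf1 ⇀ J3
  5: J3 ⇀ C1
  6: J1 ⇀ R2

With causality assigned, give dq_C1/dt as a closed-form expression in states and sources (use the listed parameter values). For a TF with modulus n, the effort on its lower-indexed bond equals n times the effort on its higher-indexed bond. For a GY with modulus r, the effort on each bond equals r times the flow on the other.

dq_C1/dt = F_Sf1 - 41*q_C1/128

b4 stroke at Sf1  (Sf1 fixes flow; stroke at Sf1)
b5 stroke at J3  (C1: C, integral causality)
b2 stroke at J2  (0-jn J3 has e-setter on 5)
b3 stroke at R1  (0-jn J3 has e-setter on 5)
b1 stroke at GY1  (closing 1-jn rule on J2)
b0 stroke at GY1  (GY1 both-in/both-out from 1)
b6 stroke at J1  (1-jn J1 has f-setter on 0)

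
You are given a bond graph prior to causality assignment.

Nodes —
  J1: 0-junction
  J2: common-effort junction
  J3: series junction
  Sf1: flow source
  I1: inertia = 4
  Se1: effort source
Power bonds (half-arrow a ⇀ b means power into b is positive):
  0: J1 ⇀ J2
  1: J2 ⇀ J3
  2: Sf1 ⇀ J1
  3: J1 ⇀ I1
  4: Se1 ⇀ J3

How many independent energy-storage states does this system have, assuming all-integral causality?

bond 2 stroke→Sf1  (Sf1 fixes flow; stroke at Sf1)
bond 4 stroke→J3  (source Se1 imposes e)
bond 1 stroke→J2  (only one flow-in slot at J3)
bond 0 stroke→J1  (common-e at J2 fixed by 1)
bond 3 stroke→I1  (0-jn J1 has e-setter on 0)

1  (I1 all integral)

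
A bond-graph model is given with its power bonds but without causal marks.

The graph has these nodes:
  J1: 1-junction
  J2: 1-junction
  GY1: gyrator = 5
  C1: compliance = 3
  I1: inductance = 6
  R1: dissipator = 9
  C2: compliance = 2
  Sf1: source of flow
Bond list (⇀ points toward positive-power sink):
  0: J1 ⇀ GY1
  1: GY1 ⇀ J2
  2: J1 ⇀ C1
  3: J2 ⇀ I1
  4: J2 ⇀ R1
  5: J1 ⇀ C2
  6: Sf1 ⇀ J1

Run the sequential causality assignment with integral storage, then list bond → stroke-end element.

β6 stroke→Sf1  (Sf1 (Sf) sets flow on bond)
β0 stroke→J1  (common-f at J1 fixed by 6)
β2 stroke→J1  (J1 flow already set via bond 6)
β5 stroke→J1  (J1 flow already set via bond 6)
β1 stroke→J2  (GY1: gyrator matches bond 0)
β3 stroke→I1  (I1 outputs flow p/I1)
β4 stroke→J2  (common-f at J2 fixed by 3)

bond 0 |J1
bond 1 |J2
bond 2 |J1
bond 3 |I1
bond 4 |J2
bond 5 |J1
bond 6 |Sf1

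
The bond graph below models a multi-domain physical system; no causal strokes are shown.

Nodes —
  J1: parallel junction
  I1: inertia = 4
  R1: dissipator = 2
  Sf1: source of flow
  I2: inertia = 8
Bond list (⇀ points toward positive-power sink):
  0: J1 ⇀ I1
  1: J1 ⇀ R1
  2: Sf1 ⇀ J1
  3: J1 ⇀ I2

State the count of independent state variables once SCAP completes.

2  (I1, I2 all integral)

β2 stroke→Sf1  (Sf1 (Sf) sets flow on bond)
β0 stroke→I1  (prefer integral on I1)
β3 stroke→I2  (I2 outputs flow p/I2)
β1 stroke→J1  (only one effort-in slot at J1)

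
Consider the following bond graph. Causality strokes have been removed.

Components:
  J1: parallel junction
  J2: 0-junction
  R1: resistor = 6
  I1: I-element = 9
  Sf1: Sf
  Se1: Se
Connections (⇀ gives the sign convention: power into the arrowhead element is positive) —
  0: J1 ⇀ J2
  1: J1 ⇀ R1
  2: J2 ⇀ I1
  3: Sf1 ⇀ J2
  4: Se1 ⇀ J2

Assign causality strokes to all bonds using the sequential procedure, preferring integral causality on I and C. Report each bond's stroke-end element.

#3 stroke at Sf1  (source Sf1 imposes f)
#4 stroke at J2  (Se1: effort source, stroke at far end)
#0 stroke at J1  (J2 effort already set via bond 4)
#2 stroke at I1  (common-e at J2 fixed by 4)
#1 stroke at R1  (J1 effort already set via bond 0)

b0 →J1
b1 →R1
b2 →I1
b3 →Sf1
b4 →J2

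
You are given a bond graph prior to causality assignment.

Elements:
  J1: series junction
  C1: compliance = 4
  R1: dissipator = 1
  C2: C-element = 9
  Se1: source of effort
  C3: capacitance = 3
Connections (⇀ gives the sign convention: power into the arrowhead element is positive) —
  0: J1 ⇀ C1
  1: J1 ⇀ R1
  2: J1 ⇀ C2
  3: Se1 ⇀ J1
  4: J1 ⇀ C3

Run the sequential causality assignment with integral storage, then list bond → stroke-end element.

bond 0 stroke at J1
bond 1 stroke at R1
bond 2 stroke at J1
bond 3 stroke at J1
bond 4 stroke at J1

β3 stroke at J1  (Se1 (Se) sets effort on bond)
β0 stroke at J1  (C1 integral (e out))
β2 stroke at J1  (C2: C, integral causality)
β4 stroke at J1  (C3: C, integral causality)
β1 stroke at R1  (J1 needs exactly one f-in)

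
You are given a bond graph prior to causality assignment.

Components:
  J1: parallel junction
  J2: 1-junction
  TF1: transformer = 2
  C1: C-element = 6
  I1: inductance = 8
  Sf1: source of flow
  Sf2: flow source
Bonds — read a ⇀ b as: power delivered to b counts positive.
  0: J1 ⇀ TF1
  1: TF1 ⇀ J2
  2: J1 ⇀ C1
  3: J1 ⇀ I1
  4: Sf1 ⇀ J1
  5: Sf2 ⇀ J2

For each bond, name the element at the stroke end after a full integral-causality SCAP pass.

#0 →TF1
#1 →J2
#2 →J1
#3 →I1
#4 →Sf1
#5 →Sf2

bond 4 →Sf1  (Sf1 (Sf) sets flow on bond)
bond 5 →Sf2  (Sf2 fixes flow; stroke at Sf2)
bond 1 →J2  (1-jn J2 has f-setter on 5)
bond 0 →TF1  (TF1 one-in-one-out from 1)
bond 2 →J1  (prefer integral on C1)
bond 3 →I1  (common-e at J1 fixed by 2)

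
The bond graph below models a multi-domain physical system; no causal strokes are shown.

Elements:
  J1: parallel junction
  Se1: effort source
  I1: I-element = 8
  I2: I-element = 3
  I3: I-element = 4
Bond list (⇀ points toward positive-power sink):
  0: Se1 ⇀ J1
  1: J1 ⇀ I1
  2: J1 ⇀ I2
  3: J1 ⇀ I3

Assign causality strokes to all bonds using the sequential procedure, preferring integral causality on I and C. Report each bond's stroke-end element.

#0 stroke→J1  (source Se1 imposes e)
#1 stroke→I1  (0-jn J1 has e-setter on 0)
#2 stroke→I2  (0-jn J1 has e-setter on 0)
#3 stroke→I3  (J1: bond 0 brought effort, rest push out)

bond 0 |J1
bond 1 |I1
bond 2 |I2
bond 3 |I3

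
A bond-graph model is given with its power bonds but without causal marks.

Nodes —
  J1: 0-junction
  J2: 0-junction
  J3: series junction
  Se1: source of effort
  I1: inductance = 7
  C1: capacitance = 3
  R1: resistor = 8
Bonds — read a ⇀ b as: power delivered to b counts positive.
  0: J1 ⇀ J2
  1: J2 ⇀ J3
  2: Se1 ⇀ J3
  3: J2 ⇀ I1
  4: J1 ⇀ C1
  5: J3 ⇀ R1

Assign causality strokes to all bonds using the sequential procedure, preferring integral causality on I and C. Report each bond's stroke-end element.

β2 →J3  (source Se1 imposes e)
β3 →I1  (I1: I, integral causality)
β4 →J1  (C1: C, integral causality)
β0 →J2  (0-jn J1 has e-setter on 4)
β1 →J3  (J2: bond 0 brought effort, rest push out)
β5 →R1  (J3 needs exactly one f-in)

β0 |J2
β1 |J3
β2 |J3
β3 |I1
β4 |J1
β5 |R1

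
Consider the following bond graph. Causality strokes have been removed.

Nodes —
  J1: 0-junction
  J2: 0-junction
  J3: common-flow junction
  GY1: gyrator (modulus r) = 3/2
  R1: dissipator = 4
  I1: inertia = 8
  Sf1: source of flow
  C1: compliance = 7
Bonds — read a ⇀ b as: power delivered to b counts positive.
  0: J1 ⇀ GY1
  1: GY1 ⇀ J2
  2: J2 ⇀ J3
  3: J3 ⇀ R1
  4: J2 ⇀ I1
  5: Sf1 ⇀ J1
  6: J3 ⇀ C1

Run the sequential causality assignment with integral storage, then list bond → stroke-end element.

bond 0 |J1
bond 1 |J2
bond 2 |J3
bond 3 |R1
bond 4 |I1
bond 5 |Sf1
bond 6 |J3

b5 |Sf1  (Sf1 (Sf) sets flow on bond)
b0 |J1  (closing 0-jn rule on J1)
b1 |J2  (GY1 both-in/both-out from 0)
b2 |J3  (common-e at J2 fixed by 1)
b4 |I1  (common-e at J2 fixed by 1)
b6 |J3  (C1 outputs effort q/C1)
b3 |R1  (only one flow-in slot at J3)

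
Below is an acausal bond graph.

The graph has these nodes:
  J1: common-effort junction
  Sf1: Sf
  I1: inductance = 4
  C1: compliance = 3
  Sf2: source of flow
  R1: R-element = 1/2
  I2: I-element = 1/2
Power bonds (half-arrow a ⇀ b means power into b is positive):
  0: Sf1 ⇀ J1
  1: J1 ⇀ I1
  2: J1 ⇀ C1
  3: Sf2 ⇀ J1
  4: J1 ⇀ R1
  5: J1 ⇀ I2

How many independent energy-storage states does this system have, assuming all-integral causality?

3  (C1, I1, I2 all integral)

bond 0 stroke at Sf1  (Sf1 fixes flow; stroke at Sf1)
bond 3 stroke at Sf2  (Sf2 (Sf) sets flow on bond)
bond 1 stroke at I1  (I1: I, integral causality)
bond 2 stroke at J1  (C1 outputs effort q/C1)
bond 4 stroke at R1  (0-jn J1 has e-setter on 2)
bond 5 stroke at I2  (common-e at J1 fixed by 2)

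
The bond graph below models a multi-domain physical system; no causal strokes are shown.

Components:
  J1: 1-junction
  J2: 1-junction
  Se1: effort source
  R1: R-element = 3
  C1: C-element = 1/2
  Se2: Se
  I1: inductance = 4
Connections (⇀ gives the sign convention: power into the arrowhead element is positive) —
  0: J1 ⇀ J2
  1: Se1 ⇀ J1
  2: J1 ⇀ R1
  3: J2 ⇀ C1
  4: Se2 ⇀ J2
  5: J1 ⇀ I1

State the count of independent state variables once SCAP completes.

2  (C1, I1 all integral)

β1 →J1  (Se1: effort source, stroke at far end)
β4 →J2  (Se2 fixes effort; stroke away)
β3 →J2  (C1: C, integral causality)
β0 →J1  (closing 1-jn rule on J2)
β5 →I1  (I1 integral (f out))
β2 →J1  (1-jn J1 has f-setter on 5)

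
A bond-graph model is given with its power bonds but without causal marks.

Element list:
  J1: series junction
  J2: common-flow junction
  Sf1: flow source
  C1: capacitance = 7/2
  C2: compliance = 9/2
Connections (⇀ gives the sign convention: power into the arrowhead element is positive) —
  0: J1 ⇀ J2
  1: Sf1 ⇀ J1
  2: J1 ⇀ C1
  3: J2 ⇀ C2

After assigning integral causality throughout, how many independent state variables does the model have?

2  (C1, C2 all integral)

b1 →Sf1  (Sf1: flow source, stroke at near end)
b0 →J1  (1-jn J1 has f-setter on 1)
b2 →J1  (J1 flow already set via bond 1)
b3 →J2  (J2 flow already set via bond 0)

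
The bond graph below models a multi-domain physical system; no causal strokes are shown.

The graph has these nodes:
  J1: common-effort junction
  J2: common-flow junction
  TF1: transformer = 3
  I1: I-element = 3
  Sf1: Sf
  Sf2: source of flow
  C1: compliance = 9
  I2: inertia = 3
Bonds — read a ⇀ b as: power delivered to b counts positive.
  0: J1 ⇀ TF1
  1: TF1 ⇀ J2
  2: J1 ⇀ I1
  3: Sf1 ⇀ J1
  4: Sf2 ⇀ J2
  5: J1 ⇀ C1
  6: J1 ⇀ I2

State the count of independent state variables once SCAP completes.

3  (C1, I1, I2 all integral)

b3 stroke→Sf1  (Sf1 fixes flow; stroke at Sf1)
b4 stroke→Sf2  (Sf2 fixes flow; stroke at Sf2)
b1 stroke→J2  (1-jn J2 has f-setter on 4)
b0 stroke→TF1  (TF1: transformer flips bond 1)
b2 stroke→I1  (prefer integral on I1)
b5 stroke→J1  (C1 integral (e out))
b6 stroke→I2  (common-e at J1 fixed by 5)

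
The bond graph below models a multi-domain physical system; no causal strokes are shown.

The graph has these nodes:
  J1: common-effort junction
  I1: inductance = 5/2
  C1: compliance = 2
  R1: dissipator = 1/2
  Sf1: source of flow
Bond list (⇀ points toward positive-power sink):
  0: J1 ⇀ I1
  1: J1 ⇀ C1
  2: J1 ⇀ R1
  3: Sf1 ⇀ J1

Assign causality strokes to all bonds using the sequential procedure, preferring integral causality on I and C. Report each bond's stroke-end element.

b0 stroke at I1
b1 stroke at J1
b2 stroke at R1
b3 stroke at Sf1

β3 stroke at Sf1  (source Sf1 imposes f)
β0 stroke at I1  (I1 integral (f out))
β1 stroke at J1  (C1 outputs effort q/C1)
β2 stroke at R1  (0-jn J1 has e-setter on 1)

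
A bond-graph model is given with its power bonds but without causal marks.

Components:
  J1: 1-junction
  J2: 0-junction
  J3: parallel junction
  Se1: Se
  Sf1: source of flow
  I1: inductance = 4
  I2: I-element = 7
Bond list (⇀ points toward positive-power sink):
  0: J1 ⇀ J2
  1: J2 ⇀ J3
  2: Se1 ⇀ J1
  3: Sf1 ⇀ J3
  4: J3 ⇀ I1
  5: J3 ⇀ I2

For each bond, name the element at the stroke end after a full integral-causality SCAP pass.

bond 2 |J1  (Se1 (Se) sets effort on bond)
bond 3 |Sf1  (Sf1: flow source, stroke at near end)
bond 0 |J2  (only one flow-in slot at J1)
bond 1 |J3  (J2: bond 0 brought effort, rest push out)
bond 4 |I1  (J3: bond 1 brought effort, rest push out)
bond 5 |I2  (J3: bond 1 brought effort, rest push out)

β0 |J2
β1 |J3
β2 |J1
β3 |Sf1
β4 |I1
β5 |I2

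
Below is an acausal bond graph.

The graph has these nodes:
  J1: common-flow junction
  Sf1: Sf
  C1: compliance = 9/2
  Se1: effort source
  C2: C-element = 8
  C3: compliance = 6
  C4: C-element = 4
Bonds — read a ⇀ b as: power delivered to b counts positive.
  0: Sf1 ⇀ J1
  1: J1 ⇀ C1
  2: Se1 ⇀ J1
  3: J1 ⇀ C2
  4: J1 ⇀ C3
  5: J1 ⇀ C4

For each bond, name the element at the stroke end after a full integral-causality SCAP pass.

β0 stroke→Sf1  (Sf1: flow source, stroke at near end)
β2 stroke→J1  (Se1 (Se) sets effort on bond)
β1 stroke→J1  (J1 flow already set via bond 0)
β3 stroke→J1  (common-f at J1 fixed by 0)
β4 stroke→J1  (J1 flow already set via bond 0)
β5 stroke→J1  (J1: bond 0 brought flow, rest push out)

#0 |Sf1
#1 |J1
#2 |J1
#3 |J1
#4 |J1
#5 |J1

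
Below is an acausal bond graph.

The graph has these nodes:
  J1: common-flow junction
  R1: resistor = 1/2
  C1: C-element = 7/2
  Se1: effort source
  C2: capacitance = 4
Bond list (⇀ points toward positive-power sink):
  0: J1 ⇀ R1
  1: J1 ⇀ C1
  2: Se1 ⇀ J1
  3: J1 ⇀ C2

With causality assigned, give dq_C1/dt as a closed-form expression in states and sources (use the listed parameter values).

dq_C1/dt = 2*E_Se1 - 4*q_C1/7 - q_C2/2

bond 2 |J1  (Se1: effort source, stroke at far end)
bond 1 |J1  (C1: C, integral causality)
bond 3 |J1  (C2 integral (e out))
bond 0 |R1  (only one flow-in slot at J1)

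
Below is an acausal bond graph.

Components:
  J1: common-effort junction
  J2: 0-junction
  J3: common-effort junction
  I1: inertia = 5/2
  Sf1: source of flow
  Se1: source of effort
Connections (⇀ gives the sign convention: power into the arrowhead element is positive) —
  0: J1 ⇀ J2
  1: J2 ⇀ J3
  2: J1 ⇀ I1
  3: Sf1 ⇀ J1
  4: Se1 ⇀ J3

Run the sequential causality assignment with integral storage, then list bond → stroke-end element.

#0 stroke at J1
#1 stroke at J2
#2 stroke at I1
#3 stroke at Sf1
#4 stroke at J3

b3 stroke at Sf1  (Sf1 fixes flow; stroke at Sf1)
b4 stroke at J3  (Se1 (Se) sets effort on bond)
b1 stroke at J2  (0-jn J3 has e-setter on 4)
b0 stroke at J1  (0-jn J2 has e-setter on 1)
b2 stroke at I1  (J1: bond 0 brought effort, rest push out)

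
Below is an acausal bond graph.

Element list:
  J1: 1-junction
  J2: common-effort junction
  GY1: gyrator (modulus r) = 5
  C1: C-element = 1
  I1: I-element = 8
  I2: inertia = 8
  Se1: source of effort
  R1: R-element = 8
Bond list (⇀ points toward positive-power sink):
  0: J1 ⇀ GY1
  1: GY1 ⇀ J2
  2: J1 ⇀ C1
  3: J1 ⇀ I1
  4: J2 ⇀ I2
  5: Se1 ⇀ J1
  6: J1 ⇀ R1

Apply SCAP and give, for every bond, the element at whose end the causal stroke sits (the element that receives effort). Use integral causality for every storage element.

β5 stroke→J1  (Se1 fixes effort; stroke away)
β2 stroke→J1  (C1: C, integral causality)
β3 stroke→I1  (I1 integral (f out))
β0 stroke→J1  (J1 flow already set via bond 3)
β6 stroke→J1  (common-f at J1 fixed by 3)
β1 stroke→J2  (through GY1, causality inverts; strokes same side of GY1)
β4 stroke→I2  (J2: bond 1 brought effort, rest push out)

bond 0 |J1
bond 1 |J2
bond 2 |J1
bond 3 |I1
bond 4 |I2
bond 5 |J1
bond 6 |J1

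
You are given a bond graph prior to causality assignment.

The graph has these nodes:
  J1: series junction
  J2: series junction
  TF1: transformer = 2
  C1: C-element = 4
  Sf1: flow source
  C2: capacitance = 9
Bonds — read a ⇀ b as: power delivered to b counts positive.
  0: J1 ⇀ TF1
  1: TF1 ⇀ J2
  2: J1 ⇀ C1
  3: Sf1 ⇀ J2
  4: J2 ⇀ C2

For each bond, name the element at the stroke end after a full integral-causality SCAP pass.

bond 0 →TF1
bond 1 →J2
bond 2 →J1
bond 3 →Sf1
bond 4 →J2

β3 stroke→Sf1  (Sf1: flow source, stroke at near end)
β1 stroke→J2  (common-f at J2 fixed by 3)
β4 stroke→J2  (J2 flow already set via bond 3)
β0 stroke→TF1  (through TF1, causality passes straight; one stroke at TF1)
β2 stroke→J1  (J1 flow already set via bond 0)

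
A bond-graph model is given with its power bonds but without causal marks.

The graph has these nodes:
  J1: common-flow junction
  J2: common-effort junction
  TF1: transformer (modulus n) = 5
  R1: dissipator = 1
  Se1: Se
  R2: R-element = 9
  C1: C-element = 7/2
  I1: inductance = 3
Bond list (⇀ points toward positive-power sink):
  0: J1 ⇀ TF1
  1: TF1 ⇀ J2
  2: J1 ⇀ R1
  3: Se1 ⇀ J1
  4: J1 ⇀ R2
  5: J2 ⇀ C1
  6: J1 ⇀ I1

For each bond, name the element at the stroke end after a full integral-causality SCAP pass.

bond 0 stroke at J1
bond 1 stroke at TF1
bond 2 stroke at J1
bond 3 stroke at J1
bond 4 stroke at J1
bond 5 stroke at J2
bond 6 stroke at I1

bond 3 →J1  (Se1 (Se) sets effort on bond)
bond 5 →J2  (prefer integral on C1)
bond 1 →TF1  (0-jn J2 has e-setter on 5)
bond 0 →J1  (TF1: transformer flips bond 1)
bond 6 →I1  (I1 integral (f out))
bond 2 →J1  (J1: bond 6 brought flow, rest push out)
bond 4 →J1  (1-jn J1 has f-setter on 6)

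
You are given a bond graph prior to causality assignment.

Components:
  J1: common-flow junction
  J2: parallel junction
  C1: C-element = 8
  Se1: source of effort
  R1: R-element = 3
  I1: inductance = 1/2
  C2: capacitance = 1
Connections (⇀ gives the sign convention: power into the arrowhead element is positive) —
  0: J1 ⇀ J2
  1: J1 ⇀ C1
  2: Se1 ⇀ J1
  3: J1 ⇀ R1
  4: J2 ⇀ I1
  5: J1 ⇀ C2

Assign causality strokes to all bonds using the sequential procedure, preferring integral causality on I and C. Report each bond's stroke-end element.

β2 stroke at J1  (Se1 fixes effort; stroke away)
β1 stroke at J1  (C1 integral (e out))
β4 stroke at I1  (prefer integral on I1)
β0 stroke at J2  (only one effort-in slot at J2)
β3 stroke at J1  (common-f at J1 fixed by 0)
β5 stroke at J1  (1-jn J1 has f-setter on 0)

b0 stroke at J2
b1 stroke at J1
b2 stroke at J1
b3 stroke at J1
b4 stroke at I1
b5 stroke at J1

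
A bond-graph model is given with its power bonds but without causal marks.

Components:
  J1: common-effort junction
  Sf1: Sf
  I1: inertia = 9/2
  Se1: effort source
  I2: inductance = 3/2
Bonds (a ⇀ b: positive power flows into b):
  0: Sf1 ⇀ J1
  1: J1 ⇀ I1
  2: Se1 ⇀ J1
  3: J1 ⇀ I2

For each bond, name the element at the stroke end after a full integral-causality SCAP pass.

b0 |Sf1
b1 |I1
b2 |J1
b3 |I2

#0 |Sf1  (Sf1: flow source, stroke at near end)
#2 |J1  (Se1: effort source, stroke at far end)
#1 |I1  (J1 effort already set via bond 2)
#3 |I2  (J1 effort already set via bond 2)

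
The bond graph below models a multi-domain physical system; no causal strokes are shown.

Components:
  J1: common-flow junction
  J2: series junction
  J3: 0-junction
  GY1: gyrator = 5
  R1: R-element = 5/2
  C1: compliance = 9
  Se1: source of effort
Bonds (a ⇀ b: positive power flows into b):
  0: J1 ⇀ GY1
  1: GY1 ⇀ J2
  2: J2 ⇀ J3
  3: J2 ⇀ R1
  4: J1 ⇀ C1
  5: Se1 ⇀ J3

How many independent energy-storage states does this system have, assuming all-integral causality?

1  (C1 all integral)

#5 stroke at J3  (Se1 (Se) sets effort on bond)
#2 stroke at J2  (J3: bond 5 brought effort, rest push out)
#4 stroke at J1  (C1 outputs effort q/C1)
#0 stroke at GY1  (J1: last free bond brings flow in)
#1 stroke at GY1  (GY1: gyrator matches bond 0)
#3 stroke at J2  (J2 flow already set via bond 1)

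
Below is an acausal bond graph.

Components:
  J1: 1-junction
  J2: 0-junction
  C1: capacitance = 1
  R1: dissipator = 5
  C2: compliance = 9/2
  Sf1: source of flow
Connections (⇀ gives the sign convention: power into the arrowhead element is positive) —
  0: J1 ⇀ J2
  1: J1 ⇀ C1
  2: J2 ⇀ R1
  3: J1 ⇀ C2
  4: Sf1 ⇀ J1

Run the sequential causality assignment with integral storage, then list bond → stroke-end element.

#4 →Sf1  (source Sf1 imposes f)
#0 →J1  (J1 flow already set via bond 4)
#1 →J1  (J1 flow already set via bond 4)
#3 →J1  (1-jn J1 has f-setter on 4)
#2 →J2  (closing 0-jn rule on J2)

bond 0 →J1
bond 1 →J1
bond 2 →J2
bond 3 →J1
bond 4 →Sf1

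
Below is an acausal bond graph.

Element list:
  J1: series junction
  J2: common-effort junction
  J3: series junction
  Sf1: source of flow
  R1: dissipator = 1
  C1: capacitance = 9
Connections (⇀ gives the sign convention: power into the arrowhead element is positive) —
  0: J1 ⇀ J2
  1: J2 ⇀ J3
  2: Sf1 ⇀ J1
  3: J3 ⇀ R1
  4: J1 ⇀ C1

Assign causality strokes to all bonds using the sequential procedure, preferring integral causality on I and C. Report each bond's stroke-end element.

bond 2 stroke at Sf1  (Sf1 fixes flow; stroke at Sf1)
bond 0 stroke at J1  (J1 flow already set via bond 2)
bond 4 stroke at J1  (common-f at J1 fixed by 2)
bond 1 stroke at J2  (J2: last free bond brings effort in)
bond 3 stroke at J3  (1-jn J3 has f-setter on 1)

β0 stroke at J1
β1 stroke at J2
β2 stroke at Sf1
β3 stroke at J3
β4 stroke at J1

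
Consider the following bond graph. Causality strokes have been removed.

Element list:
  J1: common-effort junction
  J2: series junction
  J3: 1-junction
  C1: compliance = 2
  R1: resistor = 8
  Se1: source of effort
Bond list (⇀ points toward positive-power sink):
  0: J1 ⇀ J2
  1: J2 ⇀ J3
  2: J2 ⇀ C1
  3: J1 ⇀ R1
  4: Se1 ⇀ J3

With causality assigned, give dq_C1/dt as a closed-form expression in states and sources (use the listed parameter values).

β4 stroke at J3  (Se1 fixes effort; stroke away)
β1 stroke at J2  (J3: last free bond brings flow in)
β2 stroke at J2  (C1 outputs effort q/C1)
β0 stroke at J1  (J2 needs exactly one f-in)
β3 stroke at R1  (J1 effort already set via bond 0)

dq_C1/dt = E_Se1/8 - q_C1/16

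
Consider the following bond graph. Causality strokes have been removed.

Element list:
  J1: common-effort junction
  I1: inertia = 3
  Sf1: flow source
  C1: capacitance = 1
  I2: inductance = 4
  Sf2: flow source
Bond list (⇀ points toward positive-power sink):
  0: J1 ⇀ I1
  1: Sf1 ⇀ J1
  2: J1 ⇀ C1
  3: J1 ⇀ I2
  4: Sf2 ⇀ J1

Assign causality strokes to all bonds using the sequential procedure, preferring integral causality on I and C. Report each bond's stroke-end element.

#0 |I1
#1 |Sf1
#2 |J1
#3 |I2
#4 |Sf2

b1 stroke at Sf1  (Sf1: flow source, stroke at near end)
b4 stroke at Sf2  (Sf2 fixes flow; stroke at Sf2)
b0 stroke at I1  (I1 outputs flow p/I1)
b2 stroke at J1  (prefer integral on C1)
b3 stroke at I2  (0-jn J1 has e-setter on 2)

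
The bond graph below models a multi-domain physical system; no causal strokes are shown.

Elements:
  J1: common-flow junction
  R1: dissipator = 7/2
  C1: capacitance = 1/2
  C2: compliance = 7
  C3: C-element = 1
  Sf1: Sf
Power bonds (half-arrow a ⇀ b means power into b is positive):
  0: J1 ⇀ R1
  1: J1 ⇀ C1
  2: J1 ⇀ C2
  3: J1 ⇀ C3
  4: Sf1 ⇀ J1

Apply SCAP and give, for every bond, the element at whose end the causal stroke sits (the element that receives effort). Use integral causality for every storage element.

#4 →Sf1  (Sf1 (Sf) sets flow on bond)
#0 →J1  (J1 flow already set via bond 4)
#1 →J1  (J1: bond 4 brought flow, rest push out)
#2 →J1  (J1 flow already set via bond 4)
#3 →J1  (J1: bond 4 brought flow, rest push out)

bond 0 stroke at J1
bond 1 stroke at J1
bond 2 stroke at J1
bond 3 stroke at J1
bond 4 stroke at Sf1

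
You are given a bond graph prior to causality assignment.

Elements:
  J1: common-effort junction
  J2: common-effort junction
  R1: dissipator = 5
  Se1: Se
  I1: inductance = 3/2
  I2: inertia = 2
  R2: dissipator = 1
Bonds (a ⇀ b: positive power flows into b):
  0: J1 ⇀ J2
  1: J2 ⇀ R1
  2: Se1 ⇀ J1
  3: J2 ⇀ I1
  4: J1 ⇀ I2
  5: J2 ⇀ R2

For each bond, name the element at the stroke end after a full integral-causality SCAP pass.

bond 2 →J1  (Se1 fixes effort; stroke away)
bond 0 →J2  (common-e at J1 fixed by 2)
bond 4 →I2  (J1 effort already set via bond 2)
bond 1 →R1  (J2: bond 0 brought effort, rest push out)
bond 3 →I1  (J2 effort already set via bond 0)
bond 5 →R2  (J2: bond 0 brought effort, rest push out)

β0 stroke at J2
β1 stroke at R1
β2 stroke at J1
β3 stroke at I1
β4 stroke at I2
β5 stroke at R2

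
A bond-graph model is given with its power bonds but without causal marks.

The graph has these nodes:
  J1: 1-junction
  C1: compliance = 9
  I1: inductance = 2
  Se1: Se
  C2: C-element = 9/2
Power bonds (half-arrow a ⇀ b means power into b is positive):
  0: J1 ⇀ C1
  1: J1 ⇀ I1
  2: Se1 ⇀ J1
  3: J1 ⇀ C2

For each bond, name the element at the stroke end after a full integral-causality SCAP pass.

#0 |J1
#1 |I1
#2 |J1
#3 |J1

#2 |J1  (Se1: effort source, stroke at far end)
#0 |J1  (C1 integral (e out))
#1 |I1  (I1: I, integral causality)
#3 |J1  (J1: bond 1 brought flow, rest push out)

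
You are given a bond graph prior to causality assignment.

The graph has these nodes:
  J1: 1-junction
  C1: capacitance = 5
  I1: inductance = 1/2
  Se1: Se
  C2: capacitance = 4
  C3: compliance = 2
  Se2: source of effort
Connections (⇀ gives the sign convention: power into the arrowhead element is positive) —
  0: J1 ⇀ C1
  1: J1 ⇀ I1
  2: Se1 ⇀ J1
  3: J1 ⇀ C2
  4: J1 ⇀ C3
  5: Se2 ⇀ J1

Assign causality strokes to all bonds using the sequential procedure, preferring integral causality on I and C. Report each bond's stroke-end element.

#0 stroke at J1
#1 stroke at I1
#2 stroke at J1
#3 stroke at J1
#4 stroke at J1
#5 stroke at J1

β2 stroke at J1  (Se1 (Se) sets effort on bond)
β5 stroke at J1  (Se2: effort source, stroke at far end)
β0 stroke at J1  (C1: C, integral causality)
β1 stroke at I1  (I1 outputs flow p/I1)
β3 stroke at J1  (common-f at J1 fixed by 1)
β4 stroke at J1  (1-jn J1 has f-setter on 1)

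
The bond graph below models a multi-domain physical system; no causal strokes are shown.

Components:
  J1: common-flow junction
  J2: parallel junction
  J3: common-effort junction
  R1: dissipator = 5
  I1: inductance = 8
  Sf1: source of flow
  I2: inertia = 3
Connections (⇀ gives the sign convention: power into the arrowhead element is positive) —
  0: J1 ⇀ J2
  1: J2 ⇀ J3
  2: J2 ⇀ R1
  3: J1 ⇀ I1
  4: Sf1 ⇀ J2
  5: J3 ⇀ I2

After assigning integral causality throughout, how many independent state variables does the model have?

b4 stroke at Sf1  (Sf1 (Sf) sets flow on bond)
b3 stroke at I1  (I1: I, integral causality)
b0 stroke at J1  (common-f at J1 fixed by 3)
b5 stroke at I2  (prefer integral on I2)
b1 stroke at J3  (closing 0-jn rule on J3)
b2 stroke at J2  (only one effort-in slot at J2)

2  (I1, I2 all integral)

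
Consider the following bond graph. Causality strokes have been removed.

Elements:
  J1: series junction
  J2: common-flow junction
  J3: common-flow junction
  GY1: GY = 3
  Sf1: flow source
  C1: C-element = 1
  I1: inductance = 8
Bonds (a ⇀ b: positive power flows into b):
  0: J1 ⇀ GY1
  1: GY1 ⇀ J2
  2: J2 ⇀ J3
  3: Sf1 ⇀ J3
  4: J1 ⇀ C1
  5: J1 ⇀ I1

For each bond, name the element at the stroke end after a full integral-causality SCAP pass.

bond 3 →Sf1  (Sf1 fixes flow; stroke at Sf1)
bond 2 →J3  (1-jn J3 has f-setter on 3)
bond 1 →J2  (J2 flow already set via bond 2)
bond 0 →J1  (GY1 both-in/both-out from 1)
bond 4 →J1  (C1: C, integral causality)
bond 5 →I1  (closing 1-jn rule on J1)

#0 →J1
#1 →J2
#2 →J3
#3 →Sf1
#4 →J1
#5 →I1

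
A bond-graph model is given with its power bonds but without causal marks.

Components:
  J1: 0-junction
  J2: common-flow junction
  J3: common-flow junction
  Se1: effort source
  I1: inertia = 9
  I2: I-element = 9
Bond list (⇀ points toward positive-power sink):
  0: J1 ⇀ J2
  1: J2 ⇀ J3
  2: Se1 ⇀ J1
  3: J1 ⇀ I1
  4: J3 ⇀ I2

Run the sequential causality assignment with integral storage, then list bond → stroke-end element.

β2 |J1  (Se1 (Se) sets effort on bond)
β0 |J2  (0-jn J1 has e-setter on 2)
β3 |I1  (common-e at J1 fixed by 2)
β1 |J3  (only one flow-in slot at J2)
β4 |I2  (J3: last free bond brings flow in)

b0 →J2
b1 →J3
b2 →J1
b3 →I1
b4 →I2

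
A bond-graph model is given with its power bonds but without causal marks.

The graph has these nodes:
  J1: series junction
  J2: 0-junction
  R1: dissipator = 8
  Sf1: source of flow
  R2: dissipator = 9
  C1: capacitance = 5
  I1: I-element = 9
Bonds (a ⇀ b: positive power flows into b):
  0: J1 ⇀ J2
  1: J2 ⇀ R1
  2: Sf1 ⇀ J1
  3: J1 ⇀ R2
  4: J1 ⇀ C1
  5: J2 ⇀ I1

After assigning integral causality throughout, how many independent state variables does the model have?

bond 2 stroke at Sf1  (Sf1 fixes flow; stroke at Sf1)
bond 0 stroke at J1  (J1 flow already set via bond 2)
bond 3 stroke at J1  (J1: bond 2 brought flow, rest push out)
bond 4 stroke at J1  (1-jn J1 has f-setter on 2)
bond 5 stroke at I1  (I1 outputs flow p/I1)
bond 1 stroke at J2  (closing 0-jn rule on J2)

2  (C1, I1 all integral)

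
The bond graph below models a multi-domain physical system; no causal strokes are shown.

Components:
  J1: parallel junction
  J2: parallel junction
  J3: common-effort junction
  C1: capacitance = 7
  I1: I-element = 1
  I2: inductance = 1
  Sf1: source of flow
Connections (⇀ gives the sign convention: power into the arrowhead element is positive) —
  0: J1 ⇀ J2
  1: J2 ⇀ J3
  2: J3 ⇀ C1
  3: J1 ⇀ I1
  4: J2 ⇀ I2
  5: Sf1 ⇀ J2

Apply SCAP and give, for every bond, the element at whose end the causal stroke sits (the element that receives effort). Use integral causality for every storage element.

#0 →J1
#1 →J2
#2 →J3
#3 →I1
#4 →I2
#5 →Sf1

bond 5 →Sf1  (Sf1 fixes flow; stroke at Sf1)
bond 2 →J3  (C1 outputs effort q/C1)
bond 1 →J2  (common-e at J3 fixed by 2)
bond 0 →J1  (J2 effort already set via bond 1)
bond 4 →I2  (J2: bond 1 brought effort, rest push out)
bond 3 →I1  (0-jn J1 has e-setter on 0)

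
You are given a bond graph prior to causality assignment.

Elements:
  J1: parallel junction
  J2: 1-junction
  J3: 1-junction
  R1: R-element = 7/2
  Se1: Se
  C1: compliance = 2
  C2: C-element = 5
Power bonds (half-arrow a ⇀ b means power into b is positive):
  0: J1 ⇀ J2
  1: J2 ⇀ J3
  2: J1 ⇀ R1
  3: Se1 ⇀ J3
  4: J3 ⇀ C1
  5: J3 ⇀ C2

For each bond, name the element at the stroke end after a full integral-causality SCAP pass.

#0 stroke at J1
#1 stroke at J2
#2 stroke at R1
#3 stroke at J3
#4 stroke at J3
#5 stroke at J3

β3 stroke→J3  (Se1 (Se) sets effort on bond)
β4 stroke→J3  (C1 outputs effort q/C1)
β5 stroke→J3  (C2 integral (e out))
β1 stroke→J2  (closing 1-jn rule on J3)
β0 stroke→J1  (closing 1-jn rule on J2)
β2 stroke→R1  (common-e at J1 fixed by 0)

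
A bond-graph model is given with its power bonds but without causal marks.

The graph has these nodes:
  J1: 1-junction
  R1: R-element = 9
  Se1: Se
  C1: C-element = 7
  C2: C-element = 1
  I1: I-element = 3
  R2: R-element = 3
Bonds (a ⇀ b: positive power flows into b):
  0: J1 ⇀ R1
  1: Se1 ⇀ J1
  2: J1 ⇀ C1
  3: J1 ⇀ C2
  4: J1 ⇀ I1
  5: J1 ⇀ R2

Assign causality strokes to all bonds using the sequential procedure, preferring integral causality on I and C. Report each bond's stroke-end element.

bond 0 stroke at J1
bond 1 stroke at J1
bond 2 stroke at J1
bond 3 stroke at J1
bond 4 stroke at I1
bond 5 stroke at J1

bond 1 →J1  (source Se1 imposes e)
bond 2 →J1  (C1: C, integral causality)
bond 3 →J1  (C2: C, integral causality)
bond 4 →I1  (I1: I, integral causality)
bond 0 →J1  (J1: bond 4 brought flow, rest push out)
bond 5 →J1  (common-f at J1 fixed by 4)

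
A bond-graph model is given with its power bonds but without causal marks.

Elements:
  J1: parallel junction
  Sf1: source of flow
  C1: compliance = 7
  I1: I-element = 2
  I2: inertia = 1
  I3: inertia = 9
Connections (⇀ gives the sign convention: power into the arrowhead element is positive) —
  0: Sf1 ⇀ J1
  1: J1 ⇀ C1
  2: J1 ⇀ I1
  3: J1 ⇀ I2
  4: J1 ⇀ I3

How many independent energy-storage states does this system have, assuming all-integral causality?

4  (C1, I1, I2, I3 all integral)

#0 stroke at Sf1  (Sf1 (Sf) sets flow on bond)
#1 stroke at J1  (C1: C, integral causality)
#2 stroke at I1  (common-e at J1 fixed by 1)
#3 stroke at I2  (common-e at J1 fixed by 1)
#4 stroke at I3  (0-jn J1 has e-setter on 1)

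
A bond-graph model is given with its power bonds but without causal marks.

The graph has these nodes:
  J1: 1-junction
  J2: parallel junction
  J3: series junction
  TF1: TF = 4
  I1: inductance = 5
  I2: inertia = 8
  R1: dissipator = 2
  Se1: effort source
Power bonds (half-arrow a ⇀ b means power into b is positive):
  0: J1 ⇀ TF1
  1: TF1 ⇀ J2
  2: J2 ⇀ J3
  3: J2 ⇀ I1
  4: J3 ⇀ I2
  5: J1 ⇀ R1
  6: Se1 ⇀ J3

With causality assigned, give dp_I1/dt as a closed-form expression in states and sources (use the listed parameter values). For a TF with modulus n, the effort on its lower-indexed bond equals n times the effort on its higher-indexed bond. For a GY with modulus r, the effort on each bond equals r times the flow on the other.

bond 6 stroke→J3  (Se1: effort source, stroke at far end)
bond 3 stroke→I1  (I1 outputs flow p/I1)
bond 4 stroke→I2  (I2 outputs flow p/I2)
bond 2 stroke→J3  (1-jn J3 has f-setter on 4)
bond 1 stroke→J2  (closing 0-jn rule on J2)
bond 0 stroke→TF1  (TF1: transformer flips bond 1)
bond 5 stroke→J1  (J1: bond 0 brought flow, rest push out)

dp_I1/dt = -p_I1/40 - p_I2/64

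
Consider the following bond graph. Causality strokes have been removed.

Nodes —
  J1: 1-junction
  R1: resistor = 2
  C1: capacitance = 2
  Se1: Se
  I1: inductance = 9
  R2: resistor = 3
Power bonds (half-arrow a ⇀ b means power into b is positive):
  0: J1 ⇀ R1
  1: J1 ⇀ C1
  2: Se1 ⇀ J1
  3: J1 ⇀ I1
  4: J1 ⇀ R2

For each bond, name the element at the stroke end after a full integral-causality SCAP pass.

bond 2 stroke→J1  (Se1: effort source, stroke at far end)
bond 1 stroke→J1  (C1 integral (e out))
bond 3 stroke→I1  (I1 integral (f out))
bond 0 stroke→J1  (J1: bond 3 brought flow, rest push out)
bond 4 stroke→J1  (common-f at J1 fixed by 3)

#0 →J1
#1 →J1
#2 →J1
#3 →I1
#4 →J1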